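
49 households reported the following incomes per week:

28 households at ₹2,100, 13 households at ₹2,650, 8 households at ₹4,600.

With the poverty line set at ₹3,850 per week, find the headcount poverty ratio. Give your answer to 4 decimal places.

0.8367

41 of the 49 households have income below ₹3,850.
H = 41/49 = 0.8367.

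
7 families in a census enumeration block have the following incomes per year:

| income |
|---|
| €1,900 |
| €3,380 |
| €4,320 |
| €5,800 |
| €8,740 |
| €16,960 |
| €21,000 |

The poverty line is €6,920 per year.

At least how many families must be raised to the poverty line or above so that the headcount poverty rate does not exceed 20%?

3

4 of the 7 families are poor, so H = 4/7 = 0.571.
A headcount ratio of at most 20% allows at most ⌊0.20 × 7⌋ = 1 poor families.
So at least 4 − 1 = 3 must be lifted.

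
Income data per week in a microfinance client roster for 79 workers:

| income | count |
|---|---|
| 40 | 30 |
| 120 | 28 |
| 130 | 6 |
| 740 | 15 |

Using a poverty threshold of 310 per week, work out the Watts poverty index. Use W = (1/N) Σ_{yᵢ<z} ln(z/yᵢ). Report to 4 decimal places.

1.1800

Poor units: 30×40, 28×120, 6×130 (q = 64 of N = 79).
Log gaps: ln(310/40) = 2.0477 (×30); ln(310/120) = 0.9491 (×28); ln(310/130) = 0.8690 (×6).
W = 93.219268 / 79 = 1.1800.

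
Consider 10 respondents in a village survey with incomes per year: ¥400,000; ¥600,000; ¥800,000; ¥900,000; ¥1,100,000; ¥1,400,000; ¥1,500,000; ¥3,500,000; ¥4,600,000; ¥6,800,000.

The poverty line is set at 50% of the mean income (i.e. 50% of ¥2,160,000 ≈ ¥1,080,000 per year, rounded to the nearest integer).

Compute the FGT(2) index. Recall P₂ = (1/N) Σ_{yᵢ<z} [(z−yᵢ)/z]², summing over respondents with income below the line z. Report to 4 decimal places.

Below z: ¥400,000, ¥600,000, ¥800,000, ¥900,000 (q = 4 of N = 10).
Relative gaps: (1080000−400000)/1080000 = 0.6296; (1080000−600000)/1080000 = 0.4444; (1080000−800000)/1080000 = 0.2593; (1080000−900000)/1080000 = 0.1667.
Squared: 0.3964; 0.1975; 0.0672; 0.0278.
Sum = 0.688957; P₂ = 0.688957 / 10 = 0.0689.

0.0689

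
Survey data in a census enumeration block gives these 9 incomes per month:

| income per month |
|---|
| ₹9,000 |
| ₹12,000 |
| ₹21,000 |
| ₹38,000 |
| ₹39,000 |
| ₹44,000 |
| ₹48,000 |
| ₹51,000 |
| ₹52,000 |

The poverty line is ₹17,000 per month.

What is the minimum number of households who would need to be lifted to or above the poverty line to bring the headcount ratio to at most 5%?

2

Currently q = 2 of N = 9 are below the line (H = 0.222).
A headcount ratio of at most 5% allows at most ⌊0.05 × 9⌋ = 0 poor households.
So at least 2 − 0 = 2 must be lifted.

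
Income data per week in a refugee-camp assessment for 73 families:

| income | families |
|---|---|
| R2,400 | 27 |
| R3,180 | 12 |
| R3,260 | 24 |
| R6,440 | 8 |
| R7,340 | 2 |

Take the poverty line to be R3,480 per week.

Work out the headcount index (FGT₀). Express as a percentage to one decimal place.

63 of the 73 families have income below R3,480.
H = 63/73 = 86.3%.

86.3%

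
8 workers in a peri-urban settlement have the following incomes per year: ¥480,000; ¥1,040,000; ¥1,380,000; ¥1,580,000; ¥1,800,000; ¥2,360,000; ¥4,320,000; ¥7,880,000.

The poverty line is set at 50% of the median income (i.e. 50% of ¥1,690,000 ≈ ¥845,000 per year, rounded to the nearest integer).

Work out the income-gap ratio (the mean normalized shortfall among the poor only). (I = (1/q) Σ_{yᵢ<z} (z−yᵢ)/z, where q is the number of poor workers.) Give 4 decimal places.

0.4320

Below z: ¥480,000 (q = 1 of N = 8).
Shortfall ratios (z−y)/z: 0.4320; sum = 0.431953.
I averages over the q = 1 poor units only: 0.431953 / 1 = 0.4320.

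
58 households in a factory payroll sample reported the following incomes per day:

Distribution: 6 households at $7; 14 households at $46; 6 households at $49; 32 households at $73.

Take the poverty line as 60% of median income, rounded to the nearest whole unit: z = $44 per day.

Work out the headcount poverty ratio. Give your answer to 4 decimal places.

0.1034

6 of the 58 households have income below $44.
H = 6/58 = 0.1034.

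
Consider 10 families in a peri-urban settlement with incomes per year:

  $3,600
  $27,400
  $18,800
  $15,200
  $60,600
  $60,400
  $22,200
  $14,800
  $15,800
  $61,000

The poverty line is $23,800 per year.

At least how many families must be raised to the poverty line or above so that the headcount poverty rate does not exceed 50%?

1

6 of the 10 families are poor, so H = 6/10 = 0.600.
A headcount ratio of at most 50% allows at most ⌊0.50 × 10⌋ = 5 poor families.
So at least 6 − 5 = 1 must be lifted.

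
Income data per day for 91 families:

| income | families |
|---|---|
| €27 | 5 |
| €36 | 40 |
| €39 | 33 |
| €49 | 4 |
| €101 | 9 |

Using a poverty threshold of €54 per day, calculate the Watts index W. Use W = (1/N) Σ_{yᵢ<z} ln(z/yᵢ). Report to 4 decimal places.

Incomes under z: 5×€27, 40×€36, 33×€39, 4×€49 (q = 82 of N = 91).
Log gaps: ln(54/27) = 0.6931 (×5); ln(54/36) = 0.4055 (×40); ln(54/39) = 0.3254 (×33); ln(54/49) = 0.0972 (×4).
W = 30.811934 / 91 = 0.3386.

0.3386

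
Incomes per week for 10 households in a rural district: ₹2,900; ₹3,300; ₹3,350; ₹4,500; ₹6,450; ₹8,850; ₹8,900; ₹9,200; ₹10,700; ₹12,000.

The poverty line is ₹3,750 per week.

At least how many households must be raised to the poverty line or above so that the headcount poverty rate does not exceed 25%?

1

Currently q = 3 of N = 10 are below the line (H = 0.300).
A headcount ratio of at most 25% allows at most ⌊0.25 × 10⌋ = 2 poor households.
So at least 3 − 2 = 1 must be lifted.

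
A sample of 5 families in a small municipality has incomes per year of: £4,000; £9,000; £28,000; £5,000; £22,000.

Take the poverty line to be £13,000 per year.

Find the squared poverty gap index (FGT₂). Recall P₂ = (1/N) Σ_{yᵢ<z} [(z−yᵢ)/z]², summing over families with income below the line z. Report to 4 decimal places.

0.1905

Below the line: £4,000, £5,000, £9,000 (q = 3 of N = 5).
Gap ratios (z−y)/z: (13000−4000)/13000 = 0.6923; (13000−5000)/13000 = 0.6154; (13000−9000)/13000 = 0.3077.
Squared: 0.4793; 0.3787; 0.0947.
Sum = 0.952663; P₂ = 0.952663 / 5 = 0.1905.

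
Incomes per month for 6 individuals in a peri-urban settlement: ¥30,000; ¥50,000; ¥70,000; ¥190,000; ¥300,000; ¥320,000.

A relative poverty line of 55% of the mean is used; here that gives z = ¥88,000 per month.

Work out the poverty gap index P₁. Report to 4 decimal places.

0.2159

Below z: ¥30,000, ¥50,000, ¥70,000 (q = 3 of N = 6).
Relative gaps: (88000−30000)/88000 = 0.6591; (88000−50000)/88000 = 0.4318; (88000−70000)/88000 = 0.2045.
Sum of shortfalls = 1.295455; P₁ averages over all N: 1.295455 / 6 = 0.2159.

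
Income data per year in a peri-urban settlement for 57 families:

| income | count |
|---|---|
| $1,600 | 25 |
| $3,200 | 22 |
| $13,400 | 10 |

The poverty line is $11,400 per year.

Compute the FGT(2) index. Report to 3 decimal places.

Incomes under z: 25×$1,600, 22×$3,200 (q = 47 of N = 57).
Gap ratios (z−y)/z: (11400−1600)/11400 = 0.8596 (×25); (11400−3200)/11400 = 0.7193 (×22).
Squared: 0.7390 (×25); 0.5174 (×22).
Sum = 29.857495; P₂ = 29.857495 / 57 = 0.524.

0.524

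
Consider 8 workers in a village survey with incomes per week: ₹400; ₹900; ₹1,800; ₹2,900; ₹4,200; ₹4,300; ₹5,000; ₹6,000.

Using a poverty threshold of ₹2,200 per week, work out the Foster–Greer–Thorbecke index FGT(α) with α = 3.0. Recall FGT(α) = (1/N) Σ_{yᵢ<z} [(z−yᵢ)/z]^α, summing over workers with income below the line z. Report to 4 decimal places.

0.0950

Below z: ₹400, ₹900, ₹1,800 (q = 3 of N = 8).
Relative gaps: (2200−400)/2200 = 0.8182; (2200−900)/2200 = 0.5909; (2200−1800)/2200 = 0.1818.
Raised to α = 3.0: 0.54771; 0.20633; 0.00601.
Sum = 0.760049; FGT(3.0) = 0.760049 / 8 = 0.0950.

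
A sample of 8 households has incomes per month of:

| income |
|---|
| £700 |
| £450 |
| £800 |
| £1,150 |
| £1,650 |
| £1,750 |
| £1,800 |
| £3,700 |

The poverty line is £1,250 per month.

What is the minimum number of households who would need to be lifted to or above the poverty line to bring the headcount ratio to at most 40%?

1

4 of the 8 households are poor, so H = 4/8 = 0.500.
A headcount ratio of at most 40% allows at most ⌊0.40 × 8⌋ = 3 poor households.
So at least 4 − 3 = 1 must be lifted.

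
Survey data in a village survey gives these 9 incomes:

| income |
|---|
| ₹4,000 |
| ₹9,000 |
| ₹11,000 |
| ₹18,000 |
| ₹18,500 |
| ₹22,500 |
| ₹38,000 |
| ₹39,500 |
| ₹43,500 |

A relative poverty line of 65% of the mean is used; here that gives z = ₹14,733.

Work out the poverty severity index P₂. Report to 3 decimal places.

0.083

Below z: ₹4,000, ₹9,000, ₹11,000 (q = 3 of N = 9).
Relative gaps: (14733−4000)/14733 = 0.7285; (14733−9000)/14733 = 0.3891; (14733−11000)/14733 = 0.2534.
Squared: 0.5307; 0.1514; 0.0642.
Sum = 0.746332; P₂ = 0.746332 / 9 = 0.083.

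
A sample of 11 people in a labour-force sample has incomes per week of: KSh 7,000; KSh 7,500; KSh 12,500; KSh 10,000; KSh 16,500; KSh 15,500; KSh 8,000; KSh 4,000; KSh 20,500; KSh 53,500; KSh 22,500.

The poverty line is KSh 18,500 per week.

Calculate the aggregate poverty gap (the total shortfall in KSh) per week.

KSh 67,000

Incomes under z: KSh 4,000, KSh 7,000, KSh 7,500, KSh 8,000, KSh 10,000, KSh 12,500, KSh 15,500, KSh 16,500 (q = 8 of N = 11).
Individual gaps: 18500−4000 = 14500; 18500−7000 = 11500; 18500−7500 = 11000; 18500−8000 = 10500; 18500−10000 = 8500; 18500−12500 = 6000; 18500−15500 = 3000; 18500−16500 = 2000.
Aggregate gap = KSh 67,000.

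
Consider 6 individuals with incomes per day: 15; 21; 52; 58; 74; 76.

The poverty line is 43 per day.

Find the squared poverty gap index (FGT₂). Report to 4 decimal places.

Below z: 15, 21 (q = 2 of N = 6).
Gap ratios (z−y)/z: (43−15)/43 = 0.6512; (43−21)/43 = 0.5116.
Squared: 0.4240; 0.2618.
Sum = 0.685776; P₂ = 0.685776 / 6 = 0.1143.

0.1143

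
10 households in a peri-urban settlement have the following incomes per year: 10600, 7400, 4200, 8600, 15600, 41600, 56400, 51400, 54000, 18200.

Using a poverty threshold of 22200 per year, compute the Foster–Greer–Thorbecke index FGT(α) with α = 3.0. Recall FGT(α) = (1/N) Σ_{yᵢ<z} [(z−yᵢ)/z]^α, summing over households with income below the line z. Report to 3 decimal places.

Incomes under z: 4200, 7400, 8600, 10600, 15600, 18200 (q = 6 of N = 10).
Normalized shortfalls: (22200−4200)/22200 = 0.8108; (22200−7400)/22200 = 0.6667; (22200−8600)/22200 = 0.6126; (22200−10600)/22200 = 0.5225; (22200−15600)/22200 = 0.2973; (22200−18200)/22200 = 0.1802.
Raised to α = 3.0: 0.53304; 0.29630; 0.22991; 0.14266; 0.02628; 0.00585.
Sum = 1.234035; FGT(3.0) = 1.234035 / 10 = 0.123.

0.123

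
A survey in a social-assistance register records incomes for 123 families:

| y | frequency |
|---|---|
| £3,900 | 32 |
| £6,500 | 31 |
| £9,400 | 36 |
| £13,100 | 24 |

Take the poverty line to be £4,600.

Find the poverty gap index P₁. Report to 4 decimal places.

0.0396

Poor units: 32×£3,900 (q = 32 of N = 123).
Relative gaps: (4600−3900)/4600 = 0.1522 (×32).
Σ = 4.869565. Dividing by the full population N = 123 gives P₁ = 0.0396.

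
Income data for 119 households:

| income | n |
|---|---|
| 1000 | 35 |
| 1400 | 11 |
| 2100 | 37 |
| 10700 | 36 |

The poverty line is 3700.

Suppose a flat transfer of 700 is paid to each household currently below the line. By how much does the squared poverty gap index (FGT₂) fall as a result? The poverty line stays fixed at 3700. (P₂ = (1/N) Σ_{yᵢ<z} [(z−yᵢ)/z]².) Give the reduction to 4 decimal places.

0.1289

Before: below the line — 35×1000, 11×1400, 37×2100; squared poverty gap index (FGT₂) = 0.250480.
After the 700 transfer: below the line — 35×1700, 11×2100, 37×2800; squared poverty gap index (FGT₂) = 0.121619.
Reduction = 0.250480 − 0.121619 = 0.1289.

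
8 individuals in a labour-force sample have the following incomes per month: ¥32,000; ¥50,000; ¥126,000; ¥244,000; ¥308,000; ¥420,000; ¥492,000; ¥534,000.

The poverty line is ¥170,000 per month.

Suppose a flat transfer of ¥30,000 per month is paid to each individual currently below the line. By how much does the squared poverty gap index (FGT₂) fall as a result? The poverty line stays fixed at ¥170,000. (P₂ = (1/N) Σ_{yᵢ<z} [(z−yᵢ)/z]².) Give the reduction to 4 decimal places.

0.0667

Before: below the line — ¥32,000, ¥50,000, ¥126,000; squared poverty gap index (FGT₂) = 0.153028.
After the ¥30,000 transfer: below the line — ¥62,000, ¥80,000, ¥156,000; squared poverty gap index (FGT₂) = 0.086332.
Reduction = 0.153028 − 0.086332 = 0.0667.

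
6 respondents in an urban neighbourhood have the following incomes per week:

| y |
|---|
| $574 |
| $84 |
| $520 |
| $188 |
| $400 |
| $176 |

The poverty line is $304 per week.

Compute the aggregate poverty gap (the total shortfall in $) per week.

$464

Below the line: $84, $176, $188 (q = 3 of N = 6).
Individual gaps: 304−84 = 220; 304−176 = 128; 304−188 = 116.
Aggregate gap = $464.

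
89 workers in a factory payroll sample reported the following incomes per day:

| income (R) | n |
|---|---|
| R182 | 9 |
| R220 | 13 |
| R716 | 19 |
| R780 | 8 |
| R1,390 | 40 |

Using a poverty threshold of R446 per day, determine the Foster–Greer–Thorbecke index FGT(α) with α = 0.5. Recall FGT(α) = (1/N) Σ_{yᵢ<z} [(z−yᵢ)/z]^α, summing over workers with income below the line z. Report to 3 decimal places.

Below the line: 9×R182, 13×R220 (q = 22 of N = 89).
Shortfall ratios: (446−182)/446 = 0.5919 (×9); (446−220)/446 = 0.5067 (×13).
Raised to α = 0.5: 0.76937 (×9); 0.71185 (×13).
Sum = 16.178332; FGT(0.5) = 16.178332 / 89 = 0.182.

0.182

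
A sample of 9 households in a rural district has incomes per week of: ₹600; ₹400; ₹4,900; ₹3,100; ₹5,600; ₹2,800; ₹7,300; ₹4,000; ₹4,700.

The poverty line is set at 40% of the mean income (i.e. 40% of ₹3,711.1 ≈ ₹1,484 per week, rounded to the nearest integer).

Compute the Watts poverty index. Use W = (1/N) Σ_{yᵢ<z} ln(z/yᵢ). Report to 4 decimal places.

0.2463

Below the line: ₹400, ₹600 (q = 2 of N = 9).
Log gaps: ln(1484/400) = 1.3110; ln(1484/600) = 0.9056.
W = 2.216599 / 9 = 0.2463.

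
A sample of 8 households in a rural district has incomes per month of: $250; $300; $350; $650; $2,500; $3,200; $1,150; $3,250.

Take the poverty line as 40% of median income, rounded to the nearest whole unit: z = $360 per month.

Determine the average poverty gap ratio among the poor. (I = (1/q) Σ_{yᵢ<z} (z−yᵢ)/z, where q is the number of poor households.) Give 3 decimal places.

0.167

Poor units: $250, $300, $350 (q = 3 of N = 8).
Relative gaps: 0.3056, 0.1667, 0.0278; sum = 0.500000.
The income-gap ratio divides by q (the poor only): 0.500000 / 3 = 0.167.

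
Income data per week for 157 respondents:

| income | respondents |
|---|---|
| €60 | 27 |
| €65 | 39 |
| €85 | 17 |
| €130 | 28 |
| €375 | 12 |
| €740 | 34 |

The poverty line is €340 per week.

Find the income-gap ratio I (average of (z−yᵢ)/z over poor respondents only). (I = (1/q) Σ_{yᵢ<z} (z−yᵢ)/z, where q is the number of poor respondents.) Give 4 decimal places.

0.7552

Incomes under z: 27×€60, 39×€65, 17×€85, 28×€130 (q = 111 of N = 157).
Relative gaps: 0.8235 (×27), 0.8088 (×39), 0.7500 (×17), 0.6176 (×28); sum = 83.823529.
The income-gap ratio divides by q (the poor only): 83.823529 / 111 = 0.7552.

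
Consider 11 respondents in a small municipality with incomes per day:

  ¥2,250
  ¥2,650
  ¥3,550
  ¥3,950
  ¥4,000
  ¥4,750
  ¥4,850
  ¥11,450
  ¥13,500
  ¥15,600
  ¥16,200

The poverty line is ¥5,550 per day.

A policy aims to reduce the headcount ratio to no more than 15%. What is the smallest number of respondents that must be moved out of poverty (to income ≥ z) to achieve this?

6

7 of the 11 respondents are poor, so H = 7/11 = 0.636.
A headcount ratio of at most 15% allows at most ⌊0.15 × 11⌋ = 1 poor respondents.
So at least 7 − 1 = 6 must be lifted.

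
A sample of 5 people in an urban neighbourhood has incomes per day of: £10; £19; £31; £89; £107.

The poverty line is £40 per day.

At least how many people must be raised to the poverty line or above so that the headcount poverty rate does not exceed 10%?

Currently q = 3 of N = 5 are below the line (H = 0.600).
A headcount ratio of at most 10% allows at most ⌊0.10 × 5⌋ = 0 poor people.
So at least 3 − 0 = 3 must be lifted.

3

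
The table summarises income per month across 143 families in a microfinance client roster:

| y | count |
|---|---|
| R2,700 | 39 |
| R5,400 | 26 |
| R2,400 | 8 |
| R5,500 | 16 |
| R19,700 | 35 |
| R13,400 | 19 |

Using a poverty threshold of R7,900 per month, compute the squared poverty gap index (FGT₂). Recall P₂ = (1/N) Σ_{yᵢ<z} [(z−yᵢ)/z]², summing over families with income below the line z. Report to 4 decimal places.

Incomes under z: 8×R2,400, 39×R2,700, 26×R5,400, 16×R5,500 (q = 89 of N = 143).
Gap ratios (z−y)/z: (7900−2400)/7900 = 0.6962 (×8); (7900−2700)/7900 = 0.6582 (×39); (7900−5400)/7900 = 0.3165 (×26); (7900−5500)/7900 = 0.3038 (×16).
Squared: 0.4847 (×8); 0.4333 (×39); 0.1001 (×26); 0.0923 (×16).
Sum = 24.855312; P₂ = 24.855312 / 143 = 0.1738.

0.1738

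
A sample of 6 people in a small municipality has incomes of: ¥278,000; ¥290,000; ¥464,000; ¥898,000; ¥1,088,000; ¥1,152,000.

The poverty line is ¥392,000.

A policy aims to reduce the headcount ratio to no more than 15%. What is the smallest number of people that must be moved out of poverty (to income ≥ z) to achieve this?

2

Currently q = 2 of N = 6 are below the line (H = 0.333).
A headcount ratio of at most 15% allows at most ⌊0.15 × 6⌋ = 0 poor people.
So at least 2 − 0 = 2 must be lifted.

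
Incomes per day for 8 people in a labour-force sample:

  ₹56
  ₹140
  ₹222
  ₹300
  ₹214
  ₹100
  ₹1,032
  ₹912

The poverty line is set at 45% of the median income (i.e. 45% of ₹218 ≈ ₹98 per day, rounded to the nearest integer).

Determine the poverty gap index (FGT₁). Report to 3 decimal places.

0.054

Incomes under z: ₹56 (q = 1 of N = 8).
Relative gaps: (98−56)/98 = 0.4286.
Σ = 0.428571. Dividing by the full population N = 8 gives P₁ = 0.054.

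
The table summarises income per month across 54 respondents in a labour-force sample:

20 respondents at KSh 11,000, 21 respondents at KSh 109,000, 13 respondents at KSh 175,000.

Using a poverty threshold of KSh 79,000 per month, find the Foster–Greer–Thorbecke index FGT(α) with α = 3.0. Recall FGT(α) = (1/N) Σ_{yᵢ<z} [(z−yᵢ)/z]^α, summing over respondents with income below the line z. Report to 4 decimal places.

Poor units: 20×KSh 11,000 (q = 20 of N = 54).
Relative gaps: (79000−11000)/79000 = 0.8608 (×20).
Raised to α = 3.0: 0.63774 (×20).
Sum = 12.754853; FGT(3.0) = 12.754853 / 54 = 0.2362.

0.2362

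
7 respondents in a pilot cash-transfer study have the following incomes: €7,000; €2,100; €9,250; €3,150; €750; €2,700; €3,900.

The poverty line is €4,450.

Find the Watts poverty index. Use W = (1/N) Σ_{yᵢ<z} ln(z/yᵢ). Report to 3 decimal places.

Below the line: €750, €2,100, €2,700, €3,150, €3,900 (q = 5 of N = 7).
ln(z/y) terms: ln(4450/750) = 1.7806; ln(4450/2100) = 0.7510; ln(4450/2700) = 0.4997; ln(4450/3150) = 0.3455; ln(4450/3900) = 0.1319.
W = 3.508634 / 7 = 0.501.

0.501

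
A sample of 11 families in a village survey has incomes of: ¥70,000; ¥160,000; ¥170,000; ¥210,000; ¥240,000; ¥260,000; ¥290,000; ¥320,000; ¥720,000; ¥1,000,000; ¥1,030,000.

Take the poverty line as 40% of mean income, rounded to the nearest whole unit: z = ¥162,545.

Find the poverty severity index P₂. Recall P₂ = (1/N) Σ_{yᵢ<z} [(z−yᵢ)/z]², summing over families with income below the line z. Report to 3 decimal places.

Poor units: ¥70,000, ¥160,000 (q = 2 of N = 11).
Normalized shortfalls: (162545−70000)/162545 = 0.5694; (162545−160000)/162545 = 0.0157.
Squared: 0.3242; 0.0002.
Sum = 0.324405; P₂ = 0.324405 / 11 = 0.029.

0.029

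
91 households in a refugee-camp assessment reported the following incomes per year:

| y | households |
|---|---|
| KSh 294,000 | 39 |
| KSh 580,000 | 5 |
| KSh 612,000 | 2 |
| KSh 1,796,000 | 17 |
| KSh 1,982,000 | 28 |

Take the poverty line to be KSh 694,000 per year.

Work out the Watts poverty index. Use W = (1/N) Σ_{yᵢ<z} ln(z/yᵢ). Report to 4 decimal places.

0.3807

Incomes under z: 39×KSh 294,000, 5×KSh 580,000, 2×KSh 612,000 (q = 46 of N = 91).
Log shortfalls: ln(694000/294000) = 0.8589 (×39); ln(694000/580000) = 0.1794 (×5); ln(694000/612000) = 0.1257 (×2).
W = 34.645494 / 91 = 0.3807.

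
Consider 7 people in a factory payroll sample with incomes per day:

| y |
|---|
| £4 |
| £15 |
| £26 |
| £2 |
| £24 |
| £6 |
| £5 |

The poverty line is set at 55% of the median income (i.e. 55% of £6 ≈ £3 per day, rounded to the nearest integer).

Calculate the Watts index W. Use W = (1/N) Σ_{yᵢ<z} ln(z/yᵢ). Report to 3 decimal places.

0.058

Incomes under z: £2 (q = 1 of N = 7).
ln(z/y) terms: ln(3/2) = 0.4055.
W = 0.405465 / 7 = 0.058.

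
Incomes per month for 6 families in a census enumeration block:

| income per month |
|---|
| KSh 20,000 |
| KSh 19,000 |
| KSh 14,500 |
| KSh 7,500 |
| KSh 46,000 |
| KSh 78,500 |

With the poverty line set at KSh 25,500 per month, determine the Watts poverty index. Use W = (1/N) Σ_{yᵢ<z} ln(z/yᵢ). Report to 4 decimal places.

Below the line: KSh 7,500, KSh 14,500, KSh 19,000, KSh 20,000 (q = 4 of N = 6).
Log gaps: ln(25500/7500) = 1.2238; ln(25500/14500) = 0.5645; ln(25500/19000) = 0.2942; ln(25500/20000) = 0.2429.
W = 2.325491 / 6 = 0.3876.

0.3876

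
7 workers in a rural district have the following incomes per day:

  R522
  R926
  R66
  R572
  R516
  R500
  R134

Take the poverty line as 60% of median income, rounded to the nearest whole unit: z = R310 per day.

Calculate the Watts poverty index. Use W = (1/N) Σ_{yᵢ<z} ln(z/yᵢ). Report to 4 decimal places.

Poor units: R66, R134 (q = 2 of N = 7).
Log gaps: ln(310/66) = 1.5469; ln(310/134) = 0.8387.
W = 2.385650 / 7 = 0.3408.

0.3408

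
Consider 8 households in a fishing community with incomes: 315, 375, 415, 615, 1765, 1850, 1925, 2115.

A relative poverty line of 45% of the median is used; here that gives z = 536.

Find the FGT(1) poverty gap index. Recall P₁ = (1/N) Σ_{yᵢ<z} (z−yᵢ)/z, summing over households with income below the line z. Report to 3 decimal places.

Incomes under z: 315, 375, 415 (q = 3 of N = 8).
Relative gaps: (536−315)/536 = 0.4123; (536−375)/536 = 0.3004; (536−415)/536 = 0.2257.
Σ = 0.938433. Dividing by the full population N = 8 gives P₁ = 0.117.

0.117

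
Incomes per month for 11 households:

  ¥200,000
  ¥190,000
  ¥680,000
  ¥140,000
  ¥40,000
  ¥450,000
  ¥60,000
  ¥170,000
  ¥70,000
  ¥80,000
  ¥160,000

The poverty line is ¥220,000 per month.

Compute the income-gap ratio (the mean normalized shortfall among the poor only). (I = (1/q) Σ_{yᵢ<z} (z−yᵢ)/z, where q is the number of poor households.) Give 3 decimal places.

Poor units: ¥40,000, ¥60,000, ¥70,000, ¥80,000, ¥140,000, ¥160,000, ¥170,000, ¥190,000, ¥200,000 (q = 9 of N = 11).
Shortfall ratios (z−y)/z: 0.8182, 0.7273, 0.6818, 0.6364, 0.3636, 0.2727, 0.2273, 0.1364, 0.0909; sum = 3.954545.
The income-gap ratio divides by q (the poor only): 3.954545 / 9 = 0.439.

0.439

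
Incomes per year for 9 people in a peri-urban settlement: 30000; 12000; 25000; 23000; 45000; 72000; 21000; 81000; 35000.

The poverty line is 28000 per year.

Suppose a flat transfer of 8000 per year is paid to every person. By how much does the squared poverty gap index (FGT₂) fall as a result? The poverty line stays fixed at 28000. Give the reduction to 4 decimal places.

0.0390

Before: below the line — 12000, 21000, 23000, 25000; squared poverty gap index (FGT₂) = 0.048044.
After the 8000 transfer: below the line — 20000; squared poverty gap index (FGT₂) = 0.009070.
Reduction = 0.048044 − 0.009070 = 0.0390.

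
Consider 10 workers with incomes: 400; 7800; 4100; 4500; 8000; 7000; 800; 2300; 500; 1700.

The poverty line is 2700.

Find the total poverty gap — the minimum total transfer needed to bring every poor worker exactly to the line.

Below z: 400, 500, 800, 1700, 2300 (q = 5 of N = 10).
Individual gaps: 2700−400 = 2300; 2700−500 = 2200; 2700−800 = 1900; 2700−1700 = 1000; 2700−2300 = 400.
Aggregate gap = 7800.

7800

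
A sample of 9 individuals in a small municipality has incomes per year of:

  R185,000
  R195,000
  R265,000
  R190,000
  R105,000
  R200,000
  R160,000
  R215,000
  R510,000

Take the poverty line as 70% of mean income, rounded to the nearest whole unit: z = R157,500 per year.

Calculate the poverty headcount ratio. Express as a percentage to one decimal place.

1 of the 9 individuals have income below R157,500.
H = 1/9 = 11.1%.

11.1%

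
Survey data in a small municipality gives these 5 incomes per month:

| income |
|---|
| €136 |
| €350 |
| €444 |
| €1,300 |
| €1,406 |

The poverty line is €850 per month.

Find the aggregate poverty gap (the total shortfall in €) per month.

Incomes under z: €136, €350, €444 (q = 3 of N = 5).
Individual gaps: 850−136 = 714; 850−350 = 500; 850−444 = 406.
Aggregate gap = €1,620.

€1,620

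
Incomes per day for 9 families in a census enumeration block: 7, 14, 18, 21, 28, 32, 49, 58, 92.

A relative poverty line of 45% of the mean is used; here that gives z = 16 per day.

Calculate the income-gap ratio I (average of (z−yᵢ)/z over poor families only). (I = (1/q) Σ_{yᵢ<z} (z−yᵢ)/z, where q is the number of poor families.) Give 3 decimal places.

0.344

Below the line: 7, 14 (q = 2 of N = 9).
Shortfall ratios (z−y)/z: 0.5625, 0.1250; sum = 0.687500.
The income-gap ratio divides by q (the poor only): 0.687500 / 2 = 0.344.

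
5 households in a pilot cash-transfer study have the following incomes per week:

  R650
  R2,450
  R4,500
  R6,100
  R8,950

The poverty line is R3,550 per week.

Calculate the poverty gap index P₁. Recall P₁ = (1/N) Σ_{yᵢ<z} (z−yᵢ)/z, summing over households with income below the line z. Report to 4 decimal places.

0.2254

Poor units: R650, R2,450 (q = 2 of N = 5).
Shortfall ratios: (3550−650)/3550 = 0.8169; (3550−2450)/3550 = 0.3099.
Σ = 1.126761. Dividing by the full population N = 5 gives P₁ = 0.2254.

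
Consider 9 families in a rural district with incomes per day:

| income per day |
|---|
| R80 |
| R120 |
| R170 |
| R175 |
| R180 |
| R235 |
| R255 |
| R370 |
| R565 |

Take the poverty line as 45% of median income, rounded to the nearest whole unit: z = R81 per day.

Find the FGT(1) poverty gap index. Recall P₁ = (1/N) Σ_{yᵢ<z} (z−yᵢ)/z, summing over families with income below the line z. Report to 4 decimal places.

0.0014

Poor units: R80 (q = 1 of N = 9).
Shortfall ratios: (81−80)/81 = 0.0123.
Sum of shortfalls = 0.012346; P₁ averages over all N: 0.012346 / 9 = 0.0014.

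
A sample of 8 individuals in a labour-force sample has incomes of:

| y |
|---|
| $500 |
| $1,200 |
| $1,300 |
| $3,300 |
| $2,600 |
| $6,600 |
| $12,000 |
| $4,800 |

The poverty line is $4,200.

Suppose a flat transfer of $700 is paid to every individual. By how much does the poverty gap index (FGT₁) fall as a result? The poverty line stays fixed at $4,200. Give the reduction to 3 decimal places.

Before: below the line — $500, $1,200, $1,300, $2,600, $3,300; poverty gap index (FGT₁) = 0.36012.
After the $700 transfer: below the line — $1,200, $1,900, $2,000, $3,300, $4,000; poverty gap index (FGT₁) = 0.25595.
Reduction = 0.36012 − 0.25595 = 0.104.

0.104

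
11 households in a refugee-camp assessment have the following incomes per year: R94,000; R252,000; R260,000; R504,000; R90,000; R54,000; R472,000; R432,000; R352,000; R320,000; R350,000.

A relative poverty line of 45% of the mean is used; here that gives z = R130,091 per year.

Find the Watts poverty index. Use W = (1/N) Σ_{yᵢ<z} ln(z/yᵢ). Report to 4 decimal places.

0.1430

Below z: R54,000, R90,000, R94,000 (q = 3 of N = 11).
Log gaps: ln(130091/54000) = 0.8793; ln(130091/90000) = 0.3684; ln(130091/94000) = 0.3249.
W = 1.572614 / 11 = 0.1430.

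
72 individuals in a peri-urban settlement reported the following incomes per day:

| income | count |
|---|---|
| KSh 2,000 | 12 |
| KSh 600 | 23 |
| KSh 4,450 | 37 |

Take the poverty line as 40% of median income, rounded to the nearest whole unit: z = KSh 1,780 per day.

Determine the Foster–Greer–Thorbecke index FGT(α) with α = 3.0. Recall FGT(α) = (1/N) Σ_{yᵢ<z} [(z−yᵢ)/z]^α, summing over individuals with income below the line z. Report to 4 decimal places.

Below z: 23×KSh 600 (q = 23 of N = 72).
Normalized shortfalls: (1780−600)/1780 = 0.6629 (×23).
Raised to α = 3.0: 0.29133 (×23).
Sum = 6.700602; FGT(3.0) = 6.700602 / 72 = 0.0931.

0.0931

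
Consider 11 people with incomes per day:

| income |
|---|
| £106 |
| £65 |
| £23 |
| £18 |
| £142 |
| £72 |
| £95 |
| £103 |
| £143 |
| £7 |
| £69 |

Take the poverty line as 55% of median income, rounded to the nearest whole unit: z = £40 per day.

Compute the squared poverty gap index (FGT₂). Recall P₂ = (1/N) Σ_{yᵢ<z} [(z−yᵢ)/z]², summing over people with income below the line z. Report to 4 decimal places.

Incomes under z: £7, £18, £23 (q = 3 of N = 11).
Shortfall ratios: (40−7)/40 = 0.8250; (40−18)/40 = 0.5500; (40−23)/40 = 0.4250.
Squared: 0.6806; 0.3025; 0.1806.
Sum = 1.163750; P₂ = 1.163750 / 11 = 0.1058.

0.1058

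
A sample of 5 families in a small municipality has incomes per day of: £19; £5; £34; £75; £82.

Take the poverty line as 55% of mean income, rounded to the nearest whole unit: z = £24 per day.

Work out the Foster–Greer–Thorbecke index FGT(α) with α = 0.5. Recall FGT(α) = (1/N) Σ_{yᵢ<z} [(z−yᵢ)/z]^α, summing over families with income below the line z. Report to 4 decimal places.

Incomes under z: £5, £19 (q = 2 of N = 5).
Shortfall ratios: (24−5)/24 = 0.7917; (24−19)/24 = 0.2083.
Raised to α = 0.5: 0.88976; 0.45644.
Sum = 1.346192; FGT(0.5) = 1.346192 / 5 = 0.2692.

0.2692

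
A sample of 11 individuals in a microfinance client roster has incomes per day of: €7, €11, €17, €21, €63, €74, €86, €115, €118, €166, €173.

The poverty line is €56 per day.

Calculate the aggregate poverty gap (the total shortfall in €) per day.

Below the line: €7, €11, €17, €21 (q = 4 of N = 11).
Individual gaps: 56−7 = 49; 56−11 = 45; 56−17 = 39; 56−21 = 35.
Aggregate gap = €168.

€168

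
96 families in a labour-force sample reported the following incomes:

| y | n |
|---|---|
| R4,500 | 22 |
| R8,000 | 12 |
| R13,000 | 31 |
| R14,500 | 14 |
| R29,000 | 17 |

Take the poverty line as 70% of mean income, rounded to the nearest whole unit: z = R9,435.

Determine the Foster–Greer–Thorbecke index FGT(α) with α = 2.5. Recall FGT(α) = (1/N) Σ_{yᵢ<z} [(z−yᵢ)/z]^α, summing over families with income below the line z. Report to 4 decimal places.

Incomes under z: 22×R4,500, 12×R8,000 (q = 34 of N = 96).
Gap ratios (z−y)/z: (9435−4500)/9435 = 0.5231 (×22); (9435−8000)/9435 = 0.1521 (×12).
Raised to α = 2.5: 0.19786 (×22); 0.00902 (×12).
Sum = 4.461228; FGT(2.5) = 4.461228 / 96 = 0.0465.

0.0465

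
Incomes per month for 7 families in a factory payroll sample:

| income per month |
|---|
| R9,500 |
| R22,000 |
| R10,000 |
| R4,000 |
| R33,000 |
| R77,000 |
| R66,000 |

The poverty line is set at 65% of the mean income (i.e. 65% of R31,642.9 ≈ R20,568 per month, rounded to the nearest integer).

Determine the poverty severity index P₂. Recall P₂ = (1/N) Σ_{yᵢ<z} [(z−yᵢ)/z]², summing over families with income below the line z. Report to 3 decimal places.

Below the line: R4,000, R9,500, R10,000 (q = 3 of N = 7).
Gap ratios (z−y)/z: (20568−4000)/20568 = 0.8055; (20568−9500)/20568 = 0.5381; (20568−10000)/20568 = 0.5138.
Squared: 0.6489; 0.2896; 0.2640.
Sum = 1.202436; P₂ = 1.202436 / 7 = 0.172.

0.172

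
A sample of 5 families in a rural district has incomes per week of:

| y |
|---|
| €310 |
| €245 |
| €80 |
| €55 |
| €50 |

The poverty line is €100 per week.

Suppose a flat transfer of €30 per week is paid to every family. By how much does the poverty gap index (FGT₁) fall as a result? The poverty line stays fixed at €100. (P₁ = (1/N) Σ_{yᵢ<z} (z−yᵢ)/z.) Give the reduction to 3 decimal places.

0.160

Before: below the line — €50, €55, €80; poverty gap index (FGT₁) = 0.23000.
After the €30 transfer: below the line — €80, €85; poverty gap index (FGT₁) = 0.07000.
Reduction = 0.23000 − 0.07000 = 0.160.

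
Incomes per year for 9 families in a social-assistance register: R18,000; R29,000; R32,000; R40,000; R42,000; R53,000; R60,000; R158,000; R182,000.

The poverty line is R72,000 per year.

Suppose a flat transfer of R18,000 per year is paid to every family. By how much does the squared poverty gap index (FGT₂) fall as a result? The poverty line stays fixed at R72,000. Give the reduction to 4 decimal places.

Before: below the line — R18,000, R29,000, R32,000, R40,000, R42,000, R53,000, R60,000; squared poverty gap index (FGT₂) = 0.188486.
After the R18,000 transfer: below the line — R36,000, R47,000, R50,000, R58,000, R60,000, R71,000; squared poverty gap index (FGT₂) = 0.058856.
Reduction = 0.188486 − 0.058856 = 0.1296.

0.1296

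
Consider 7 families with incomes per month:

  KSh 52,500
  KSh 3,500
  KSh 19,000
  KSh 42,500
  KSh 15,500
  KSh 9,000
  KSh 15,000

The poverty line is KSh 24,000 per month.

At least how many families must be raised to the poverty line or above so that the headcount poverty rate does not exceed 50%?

5 of the 7 families are poor, so H = 5/7 = 0.714.
A headcount ratio of at most 50% allows at most ⌊0.50 × 7⌋ = 3 poor families.
So at least 5 − 3 = 2 must be lifted.

2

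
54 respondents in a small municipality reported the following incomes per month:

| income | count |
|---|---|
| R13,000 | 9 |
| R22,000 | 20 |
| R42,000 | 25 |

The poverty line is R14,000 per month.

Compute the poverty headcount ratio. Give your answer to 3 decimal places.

0.167

9 of the 54 respondents have income below R14,000.
H = 9/54 = 0.167.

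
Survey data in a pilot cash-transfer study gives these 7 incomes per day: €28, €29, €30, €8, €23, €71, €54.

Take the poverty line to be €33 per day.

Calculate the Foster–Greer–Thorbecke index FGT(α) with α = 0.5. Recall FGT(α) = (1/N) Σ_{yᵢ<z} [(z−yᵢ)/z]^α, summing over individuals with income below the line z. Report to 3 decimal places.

0.351

Below the line: €8, €23, €28, €29, €30 (q = 5 of N = 7).
Gap ratios (z−y)/z: (33−8)/33 = 0.7576; (33−23)/33 = 0.3030; (33−28)/33 = 0.1515; (33−29)/33 = 0.1212; (33−30)/33 = 0.0909.
Raised to α = 0.5: 0.87039; 0.55048; 0.38925; 0.34816; 0.30151.
Sum = 2.459786; FGT(0.5) = 2.459786 / 7 = 0.351.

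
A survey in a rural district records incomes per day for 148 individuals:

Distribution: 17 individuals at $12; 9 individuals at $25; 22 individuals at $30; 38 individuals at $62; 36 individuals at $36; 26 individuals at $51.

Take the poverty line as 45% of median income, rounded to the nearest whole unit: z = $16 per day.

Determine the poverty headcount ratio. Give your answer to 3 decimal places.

0.115

17 of the 148 individuals have income below $16.
H = 17/148 = 0.115.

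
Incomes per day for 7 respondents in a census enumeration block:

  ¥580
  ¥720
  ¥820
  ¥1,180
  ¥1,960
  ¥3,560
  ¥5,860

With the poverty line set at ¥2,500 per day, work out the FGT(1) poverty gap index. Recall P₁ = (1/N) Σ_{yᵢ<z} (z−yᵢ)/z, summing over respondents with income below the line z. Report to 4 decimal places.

0.4137

Poor units: ¥580, ¥720, ¥820, ¥1,180, ¥1,960 (q = 5 of N = 7).
Shortfall ratios: (2500−580)/2500 = 0.7680; (2500−720)/2500 = 0.7120; (2500−820)/2500 = 0.6720; (2500−1180)/2500 = 0.5280; (2500−1960)/2500 = 0.2160.
Sum of shortfalls = 2.896000; P₁ averages over all N: 2.896000 / 7 = 0.4137.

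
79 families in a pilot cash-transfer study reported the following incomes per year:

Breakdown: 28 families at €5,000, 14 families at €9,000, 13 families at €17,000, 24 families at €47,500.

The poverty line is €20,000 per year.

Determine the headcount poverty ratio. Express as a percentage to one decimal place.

69.6%

55 of the 79 families have income below €20,000.
H = 55/79 = 69.6%.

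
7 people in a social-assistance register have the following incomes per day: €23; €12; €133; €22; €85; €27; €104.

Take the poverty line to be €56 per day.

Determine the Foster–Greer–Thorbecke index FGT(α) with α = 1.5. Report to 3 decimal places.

0.285

Below the line: €12, €22, €23, €27 (q = 4 of N = 7).
Normalized shortfalls: (56−12)/56 = 0.7857; (56−22)/56 = 0.6071; (56−23)/56 = 0.5893; (56−27)/56 = 0.5179.
Raised to α = 1.5: 0.69646; 0.47308; 0.45236; 0.37266.
Sum = 1.994570; FGT(1.5) = 1.994570 / 7 = 0.285.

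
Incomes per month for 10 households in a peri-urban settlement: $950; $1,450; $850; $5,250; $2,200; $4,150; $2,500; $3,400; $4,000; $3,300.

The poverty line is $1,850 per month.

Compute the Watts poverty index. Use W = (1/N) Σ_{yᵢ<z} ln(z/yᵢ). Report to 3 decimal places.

0.169

Incomes under z: $850, $950, $1,450 (q = 3 of N = 10).
Log gaps: ln(1850/850) = 0.7777; ln(1850/950) = 0.6665; ln(1850/1450) = 0.2436.
W = 1.687806 / 10 = 0.169.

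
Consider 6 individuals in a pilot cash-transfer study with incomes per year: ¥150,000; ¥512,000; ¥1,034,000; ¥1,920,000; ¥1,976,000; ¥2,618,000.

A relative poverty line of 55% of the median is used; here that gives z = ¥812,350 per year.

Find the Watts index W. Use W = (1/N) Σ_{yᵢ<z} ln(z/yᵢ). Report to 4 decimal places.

Poor units: ¥150,000, ¥512,000 (q = 2 of N = 6).
ln(z/y) terms: ln(812350/150000) = 1.6893; ln(812350/512000) = 0.4616.
W = 2.150903 / 6 = 0.3585.

0.3585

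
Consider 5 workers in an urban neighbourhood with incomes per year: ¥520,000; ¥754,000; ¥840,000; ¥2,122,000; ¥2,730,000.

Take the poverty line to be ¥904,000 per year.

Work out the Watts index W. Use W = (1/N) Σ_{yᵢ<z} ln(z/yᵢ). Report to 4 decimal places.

0.1616

Below the line: ¥520,000, ¥754,000, ¥840,000 (q = 3 of N = 5).
Log shortfalls: ln(904000/520000) = 0.5530; ln(904000/754000) = 0.1814; ln(904000/840000) = 0.0734.
W = 0.807865 / 5 = 0.1616.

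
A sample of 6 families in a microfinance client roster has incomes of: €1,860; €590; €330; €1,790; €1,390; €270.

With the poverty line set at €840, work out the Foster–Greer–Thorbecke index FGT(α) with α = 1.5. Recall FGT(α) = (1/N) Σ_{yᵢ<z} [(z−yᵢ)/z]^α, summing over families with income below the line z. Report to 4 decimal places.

Below the line: €270, €330, €590 (q = 3 of N = 6).
Shortfall ratios: (840−270)/840 = 0.6786; (840−330)/840 = 0.6071; (840−590)/840 = 0.2976.
Raised to α = 1.5: 0.55898; 0.47308; 0.16236.
Sum = 1.194423; FGT(1.5) = 1.194423 / 6 = 0.1991.

0.1991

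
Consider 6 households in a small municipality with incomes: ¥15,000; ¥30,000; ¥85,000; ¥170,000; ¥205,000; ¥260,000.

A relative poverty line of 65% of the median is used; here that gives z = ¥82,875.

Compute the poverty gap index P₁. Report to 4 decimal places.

Poor units: ¥15,000, ¥30,000 (q = 2 of N = 6).
Shortfall ratios: (82875−15000)/82875 = 0.8190; (82875−30000)/82875 = 0.6380.
Σ = 1.457014. Dividing by the full population N = 6 gives P₁ = 0.2428.

0.2428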